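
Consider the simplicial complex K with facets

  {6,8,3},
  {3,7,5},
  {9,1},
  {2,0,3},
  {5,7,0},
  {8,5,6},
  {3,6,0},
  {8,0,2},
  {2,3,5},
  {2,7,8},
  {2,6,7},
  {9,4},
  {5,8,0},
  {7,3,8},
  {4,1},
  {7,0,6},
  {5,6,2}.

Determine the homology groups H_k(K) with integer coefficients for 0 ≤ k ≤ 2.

Take the total order 0 < 1 < 2 < 3 < 4 < 5 < 6 < 7 < 8 < 9 on the vertex set. Then K (dimension 2) consists of the simplices:

  0-simplices (10): [0], [1], [2], [3], [4], [5], [6], [7], [8], [9]
  1-simplices (24): (24 of them)
  2-simplices (14): [0,2,3], [0,2,8], [0,3,6], [0,5,7], [0,5,8], [0,6,7], [2,3,5], [2,5,6], [2,6,7], [2,7,8], [3,5,7], [3,6,8], [3,7,8], [5,6,8]

giving chain groups C_0 ≅ Z^10, C_1 ≅ Z^24, C_2 ≅ Z^14.

∂_1: C_1 → C_0 maps an edge to its endpoints' difference, ∂[p,q] = q − p.
The resulting 10×24 matrix has rank 8, and its Smith normal form has invariant factors (1,1,1,1,1,1,1,1).

Boundary ∂_2: C_2 → C_1 maps a triangle to the signed sum of its edges. For instance
  ∂[0,6,7] = [6,7] − [0,7] + [0,6],
  ∂[2,7,8] = [7,8] − [2,8] + [2,7].
The 24×14 boundary matrix has rank 13 and Smith normal form diag(1,1,1,1,1,1,1,1,1,1,1,1,1).

From H_k ≅ ker(∂_k) / im(∂_{k+1}) we obtain:

  H_0: rank C_0 − rank ∂_1 = 10 − 8 = 2, and the invariant factors of ∂_1 are all 1, so H_0 ≅ Z^2.
  H_1: rank ker ∂_1 − rank ∂_2 = (24 − 8) − 13 = 3, and the invariant factors of ∂_2 are all 1, so H_1 ≅ Z^3.
  H_2: rank ker ∂_2 − rank ∂_3 = (14 − 13) − 0 = 1, and there is no ∂_3, so H_2 ≅ Z.

H_0 = Z^2,  H_1 = Z^3,  H_2 = Z.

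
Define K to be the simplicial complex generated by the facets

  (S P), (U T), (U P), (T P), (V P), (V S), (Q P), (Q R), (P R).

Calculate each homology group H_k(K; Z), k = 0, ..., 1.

H_0 ≅ Z,  H_1 ≅ Z^3.

We work with the vertex ordering P < Q < R < S < T < U < V. The simplices of K, each written with vertices in increasing order, are:

  0-simplices (7): P, Q, R, S, T, U, V
  1-simplices (9): PQ, PR, PS, PT, PU, PV, QR, SV, TU

giving chain groups C_0 ≅ Z^7, C_1 ≅ Z^9.

The boundary map ∂_1: C_1 → C_0 sends each edge [p,q] (with p < q) to q − p.
This gives a 7×9 integer matrix of rank 6; reducing to Smith normal form yields diagonal entries (1,1,1,1,1,1).

Reading off H_k = ker ∂_k / im ∂_{k+1}:

  H_0: rank C_0 − rank ∂_1 = 7 − 6 = 1, and the invariant factors of ∂_1 are all 1, so H_0 = Z.
  H_1: rank ker ∂_1 − rank ∂_2 = (9 − 6) − 0 = 3, and there is no ∂_2, so H_1 = Z^3.

As a check, the Euler characteristic is 7 − 9 = -2, which agrees with 1 − 3 = -2.
(K is a triangulation of a wedge of 3 circles.)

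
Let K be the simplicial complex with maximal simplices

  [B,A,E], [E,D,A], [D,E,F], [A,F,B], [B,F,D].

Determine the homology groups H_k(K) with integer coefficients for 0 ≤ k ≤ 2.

H_0 = Z,  H_1 = Z,  H_2 = 0.

Order the vertices as A < B < D < E < F. Listing each simplex with vertices in this order, K has dimension 2 with simplices:

  0-simplices (5): A, B, D, E, F
  1-simplices (10): AB, AD, AE, AF, BD, BE, BF, DE, DF, EF
  2-simplices (5): ABE, ABF, ADE, BDF, DEF

Hence C_0 ≅ Z^5, C_1 ≅ Z^10, C_2 ≅ Z^5.

The boundary map ∂_1: C_1 → C_0 sends each edge [p,q] (with p < q) to q − p. For instance
  ∂DE = E − D.
The 5×10 boundary matrix has rank 4 and Smith normal form diag(1,1,1,1).

∂_2: C_2 → C_1 acts by ∂[p,q,r] = [q,r] − [p,r] + [p,q]. For instance
  ∂DEF = EF − DF + DE,
  ∂ADE = DE − AE + AD.
The 10×5 boundary matrix has rank 5 and Smith normal form diag(1,1,1,1,1).

From H_k ≅ ker(∂_k) / im(∂_{k+1}) we obtain:

  H_0: rank C_0 − rank ∂_1 = 5 − 4 = 1, and the invariant factors of ∂_1 are all 1, so H_0 = Z.
  H_1: rank ker ∂_1 − rank ∂_2 = (10 − 4) − 5 = 1, and the invariant factors of ∂_2 are all 1, so H_1 = Z.
  H_2: rank ker ∂_2 − rank ∂_3 = (5 − 5) − 0 = 0, and there is no ∂_3, so H_2 = 0.

As a check, the Euler characteristic is 5 − 10 + 5 = 0, which agrees with 1 − 1 + 0 = 0.
(K is a triangulation of the Möbius band.)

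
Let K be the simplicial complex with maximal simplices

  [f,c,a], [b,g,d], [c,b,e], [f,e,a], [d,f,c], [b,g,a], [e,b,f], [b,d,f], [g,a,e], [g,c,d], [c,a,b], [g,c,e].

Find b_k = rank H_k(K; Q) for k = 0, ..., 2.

Order the vertices as a < b < c < d < e < f < g. Listing each simplex with vertices in this order, K has dimension 2 with simplices:

  0-simplices (7): a, b, c, d, e, f, g
  1-simplices (18): ab, ac, ae, af, ag, bc, bd, be, bf, bg, cd, ce, cf, cg, df, dg, ef, eg
  2-simplices (12): abc, abg, acf, aef, aeg, bce, bdf, bdg, bef, cdf, cdg, ceg

Hence C_0 ≅ Z^7, C_1 ≅ Z^18, C_2 ≅ Z^12.

The boundary map ∂_1: C_1 → C_0 maps an edge to its endpoints' difference, ∂[p,q] = q − p.
The resulting 7×18 matrix has rank 6, and its Smith normal form has invariant factors (1,1,1,1,1,1).

∂_2: C_2 → C_1 sends each 2-simplex [p,q,r] to [q,r] − [p,r] + [p,q]. For instance
  ∂bef = ef − bf + be,
  ∂bce = ce − be + bc.
This gives a 18×12 integer matrix of rank 12; reducing to Smith normal form yields diagonal entries (1,1,1,1,1,1,1,1,1,1,1,2).

From H_k ≅ ker(∂_k) / im(∂_{k+1}) we obtain:

  H_0: rank C_0 − rank ∂_1 = 7 − 6 = 1, and the invariant factors of ∂_1 are all 1, so H_0 ≅ Z.
  H_1: rank ker ∂_1 − rank ∂_2 = (18 − 6) − 12 = 0, and ∂_2 has invariant factor 2 > 1, so H_1 ≅ Z/2.
  H_2: rank ker ∂_2 − rank ∂_3 = (12 − 12) − 0 = 0, and there is no ∂_3, so H_2 ≅ 0.

Hence the Betti numbers are b_0 = 1, b_1 = 0, b_2 = 0.

b_0 = 1, b_1 = 0, b_2 = 0.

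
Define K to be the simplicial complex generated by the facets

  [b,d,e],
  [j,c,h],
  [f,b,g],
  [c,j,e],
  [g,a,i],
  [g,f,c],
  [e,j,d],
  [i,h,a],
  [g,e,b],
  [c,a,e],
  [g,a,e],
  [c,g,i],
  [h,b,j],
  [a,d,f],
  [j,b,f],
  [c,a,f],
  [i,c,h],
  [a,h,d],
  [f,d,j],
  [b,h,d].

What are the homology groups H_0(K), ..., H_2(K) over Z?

H_0 ≅ Z,  H_1 ≅ Z ⊕ Z/2Z,  H_2 = 0.

K has 10 vertices, 30 edges, 20 triangles.
rank ∂_0 = 0, rank ∂_1 = 9 ⇒ b_0 = 10 − 0 − 9 = 1; all invariant factors of ∂_1 are 1 so no torsion. So H_0 ≅ Z.
rank ∂_1 = 9, rank ∂_2 = 20 ⇒ b_1 = 30 − 9 − 20 = 1; ∂_2 has invariant factor(s) [2] giving torsion. So H_1 ≅ Z ⊕ Z/2Z.
rank ∂_2 = 20, rank ∂_3 = 0 ⇒ b_2 = 20 − 20 − 0 = 0. So H_2 ≅ 0.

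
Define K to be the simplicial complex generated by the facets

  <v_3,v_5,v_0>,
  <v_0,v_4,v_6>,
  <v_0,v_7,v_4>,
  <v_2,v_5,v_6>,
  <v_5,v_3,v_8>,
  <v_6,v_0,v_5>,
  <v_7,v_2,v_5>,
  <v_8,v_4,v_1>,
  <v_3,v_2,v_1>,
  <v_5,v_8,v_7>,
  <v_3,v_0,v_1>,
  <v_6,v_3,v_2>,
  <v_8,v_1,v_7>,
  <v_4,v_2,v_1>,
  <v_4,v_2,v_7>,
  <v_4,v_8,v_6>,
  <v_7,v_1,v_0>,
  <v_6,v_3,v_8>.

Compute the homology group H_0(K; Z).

H_0 = Z.

Take the total order v_0 < v_1 < v_2 < v_3 < v_4 < v_5 < v_6 < v_7 < v_8 on the vertex set. Then K (dimension 2) consists of the simplices:

  0-simplices (9): [v_0], [v_1], [v_2], [v_3], [v_4], [v_5], [v_6], [v_7], [v_8]
  1-simplices (27): (27 of them)
  2-simplices (18): (18 of them)

Hence C_0 ≅ Z^9, C_1 ≅ Z^27, C_2 ≅ Z^18.

The boundary map ∂_1: C_1 → C_0 maps an edge to its endpoints' difference, ∂[p,q] = q − p. For instance
  ∂[v_0,v_4] = [v_4] − [v_0].
As a 9×27 matrix over Z this has rank 8, with invariant factors (1,1,1,1,1,1,1,1).

The boundary map ∂_2: C_2 → C_1 maps a triangle to the signed sum of its edges. For instance
  ∂[v_2,v_3,v_6] = [v_3,v_6] − [v_2,v_6] + [v_2,v_3],
  ∂[v_0,v_4,v_6] = [v_4,v_6] − [v_0,v_6] + [v_0,v_4].
As a 27×18 matrix over Z this has rank 18, with invariant factors (1,1,1,1,1,1,1,1,1,1,1,1,1,1,1,1,1,2).

Reading off H_k = ker ∂_k / im ∂_{k+1}:

  H_0: rank C_0 − rank ∂_1 = 9 − 8 = 1, and the invariant factors of ∂_1 are all 1, so H_0 = Z.

(K is a triangulation of the Klein bottle.)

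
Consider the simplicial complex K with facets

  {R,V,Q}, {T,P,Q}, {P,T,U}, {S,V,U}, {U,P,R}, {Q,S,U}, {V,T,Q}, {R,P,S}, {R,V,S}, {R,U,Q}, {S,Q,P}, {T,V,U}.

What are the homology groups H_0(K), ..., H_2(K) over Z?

We work with the vertex ordering P < Q < R < S < T < U < V. The simplices of K, each written with vertices in increasing order, are:

  0-simplices (7): P, Q, R, S, T, U, V
  1-simplices (18): PQ, PR, PS, PT, PU, QR, QS, QT, QU, QV, RS, RU, RV, SU, SV, TU, TV, UV
  2-simplices (12): PQS, PQT, PRS, PRU, PTU, QRU, QRV, QSU, QTV, RSV, SUV, TUV

giving chain groups C_0 ≅ Z^7, C_1 ≅ Z^18, C_2 ≅ Z^12.

∂_1: C_1 → C_0 is given by ∂[p,q] = [q] − [p]. For instance
  ∂QU = U − Q.
The resulting 7×18 matrix has rank 6, and its Smith normal form has invariant factors (1,1,1,1,1,1).

∂_2: C_2 → C_1 sends each 2-simplex [p,q,r] to [q,r] − [p,r] + [p,q]. For instance
  ∂QSU = SU − QU + QS,
  ∂PQT = QT − PT + PQ.
As a 18×12 matrix over Z this has rank 12, with invariant factors (1,1,1,1,1,1,1,1,1,1,1,2).

Now H_k = ker ∂_k / im ∂_{k+1}, so:

  H_0: rank C_0 − rank ∂_1 = 7 − 6 = 1, and the invariant factors of ∂_1 are all 1, so H_0 = Z.
  H_1: rank ker ∂_1 − rank ∂_2 = (18 − 6) − 12 = 0, and ∂_2 has invariant factor 2 > 1, so H_1 = Z/2Z.
  H_2: rank ker ∂_2 − rank ∂_3 = (12 − 12) − 0 = 0, and there is no ∂_3, so H_2 = 0.

H_0 ≅ Z,  H_1 ≅ Z/2Z,  H_2 = 0.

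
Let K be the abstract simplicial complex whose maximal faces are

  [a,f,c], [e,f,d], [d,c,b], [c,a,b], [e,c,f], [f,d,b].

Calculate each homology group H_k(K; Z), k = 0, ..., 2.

Take the total order a < b < c < d < e < f on the vertex set. Then K (dimension 2) consists of the simplices:

  0-simplices (6): a, b, c, d, e, f
  1-simplices (12): ab, ac, af, bc, bd, bf, cd, ce, cf, de, df, ef
  2-simplices (6): abc, acf, bcd, bdf, cef, def

Hence C_0 ≅ Z^6, C_1 ≅ Z^12, C_2 ≅ Z^6.

∂_1: C_1 → C_0 is given by ∂[p,q] = [q] − [p].
As a 6×12 matrix over Z this has rank 5, with invariant factors (1,1,1,1,1).

∂_2: C_2 → C_1 maps a triangle to the signed sum of its edges. For instance
  ∂def = ef − df + de,
  ∂bdf = df − bf + bd.
As a 12×6 matrix over Z this has rank 6, with invariant factors (1,1,1,1,1,1).

Reading off H_k = ker ∂_k / im ∂_{k+1}:

  H_0: rank C_0 − rank ∂_1 = 6 − 5 = 1, and the invariant factors of ∂_1 are all 1, so H_0 = Z.
  H_1: rank ker ∂_1 − rank ∂_2 = (12 − 5) − 6 = 1, and the invariant factors of ∂_2 are all 1, so H_1 = Z.
  H_2: rank ker ∂_2 − rank ∂_3 = (6 − 6) − 0 = 0, and there is no ∂_3, so H_2 = 0.

(K is a triangulation of the cylinder S^1 x I.)

H_0 = Z,  H_1 = Z,  H_2 = 0.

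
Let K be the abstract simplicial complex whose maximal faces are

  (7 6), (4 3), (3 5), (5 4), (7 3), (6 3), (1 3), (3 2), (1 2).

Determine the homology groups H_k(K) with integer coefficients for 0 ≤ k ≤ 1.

Take the total order 1 < 2 < 3 < 4 < 5 < 6 < 7 on the vertex set. Then K (dimension 1) consists of the simplices:

  0-simplices (7): [1], [2], [3], [4], [5], [6], [7]
  1-simplices (9): [1,2], [1,3], [2,3], [3,4], [3,5], [3,6], [3,7], [4,5], [6,7]

so the chain groups are C_0 ≅ Z^7, C_1 ≅ Z^9.

The boundary map ∂_1: C_1 → C_0 is given by ∂[p,q] = [q] − [p]. For instance
  ∂[3,7] = [7] − [3].
This gives a 7×9 integer matrix of rank 6; reducing to Smith normal form yields diagonal entries (1,1,1,1,1,1).

Now H_k = ker ∂_k / im ∂_{k+1}, so:

  H_0: rank C_0 − rank ∂_1 = 7 − 6 = 1, and the invariant factors of ∂_1 are all 1, so H_0 = Z.
  H_1: rank ker ∂_1 − rank ∂_2 = (9 − 6) − 0 = 3, and there is no ∂_2, so H_1 = Z^3.

As a check, the Euler characteristic is 7 − 9 = -2, which agrees with 1 − 3 = -2.

H_0 = Z,  H_1 = Z^3.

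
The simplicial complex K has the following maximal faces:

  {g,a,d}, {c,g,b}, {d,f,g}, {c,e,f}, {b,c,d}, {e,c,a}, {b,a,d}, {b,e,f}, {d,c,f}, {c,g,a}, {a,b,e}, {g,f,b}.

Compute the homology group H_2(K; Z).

H_2 = 0.

We work with the vertex ordering a < b < c < d < e < f < g. The simplices of K, each written with vertices in increasing order, are:

  0-simplices (7): a, b, c, d, e, f, g
  1-simplices (18): ab, ac, ad, ae, ag, bc, bd, be, bf, bg, cd, ce, cf, cg, df, dg, ef, fg
  2-simplices (12): abd, abe, ace, acg, adg, bcd, bcg, bef, bfg, cdf, cef, dfg

so the chain groups are C_0 ≅ Z^7, C_1 ≅ Z^18, C_2 ≅ Z^12.

The boundary map ∂_1: C_1 → C_0 maps an edge to its endpoints' difference, ∂[p,q] = q − p. For instance
  ∂ae = e − a.
As a 7×18 matrix over Z this has rank 6, with invariant factors (1,1,1,1,1,1).

Boundary ∂_2: C_2 → C_1 sends each 2-simplex [p,q,r] to [q,r] − [p,r] + [p,q]. For instance
  ∂bfg = fg − bg + bf,
  ∂cdf = df − cf + cd.
This gives a 18×12 integer matrix of rank 12; reducing to Smith normal form yields diagonal entries (1,1,1,1,1,1,1,1,1,1,1,2).

Now H_k = ker ∂_k / im ∂_{k+1}, so:

  H_2: rank ker ∂_2 − rank ∂_3 = (12 − 12) − 0 = 0, and there is no ∂_3, so H_2 = 0.

(K is a triangulation of the real projective plane RP^2.)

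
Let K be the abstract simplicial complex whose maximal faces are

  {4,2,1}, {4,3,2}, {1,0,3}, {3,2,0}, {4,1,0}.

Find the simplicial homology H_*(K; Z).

We work with the vertex ordering 0 < 1 < 2 < 3 < 4. The simplices of K, each written with vertices in increasing order, are:

  0-simplices (5): [0], [1], [2], [3], [4]
  1-simplices (10): [0,1], [0,2], [0,3], [0,4], [1,2], [1,3], [1,4], [2,3], [2,4], [3,4]
  2-simplices (5): [0,1,3], [0,1,4], [0,2,3], [1,2,4], [2,3,4]

so the chain groups are C_0 ≅ Z^5, C_1 ≅ Z^10, C_2 ≅ Z^5.

The boundary map ∂_1: C_1 → C_0 sends each edge [p,q] (with p < q) to q − p. For instance
  ∂[1,4] = [4] − [1].
This gives a 5×10 integer matrix of rank 4; reducing to Smith normal form yields diagonal entries (1,1,1,1).

∂_2: C_2 → C_1 acts by ∂[p,q,r] = [q,r] − [p,r] + [p,q]. For instance
  ∂[2,3,4] = [3,4] − [2,4] + [2,3],
  ∂[0,2,3] = [2,3] − [0,3] + [0,2].
The 10×5 boundary matrix has rank 5 and Smith normal form diag(1,1,1,1,1).

Computing H_k = (kernel of ∂_k) / (image of ∂_{k+1}):

  H_0: rank C_0 − rank ∂_1 = 5 − 4 = 1, and the invariant factors of ∂_1 are all 1, so H_0 ≅ Z.
  H_1: rank ker ∂_1 − rank ∂_2 = (10 − 4) − 5 = 1, and the invariant factors of ∂_2 are all 1, so H_1 ≅ Z.
  H_2: rank ker ∂_2 − rank ∂_3 = (5 − 5) − 0 = 0, and there is no ∂_3, so H_2 ≅ 0.

H_0 ≅ Z,  H_1 ≅ Z,  H_2 = 0.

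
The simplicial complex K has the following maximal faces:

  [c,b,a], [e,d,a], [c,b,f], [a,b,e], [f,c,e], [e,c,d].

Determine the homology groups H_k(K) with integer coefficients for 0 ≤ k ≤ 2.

We work with the vertex ordering a < b < c < d < e < f. The simplices of K, each written with vertices in increasing order, are:

  0-simplices (6): a, b, c, d, e, f
  1-simplices (12): ab, ac, ad, ae, bc, be, bf, cd, ce, cf, de, ef
  2-simplices (6): abc, abe, ade, bcf, cde, cef

giving chain groups C_0 ≅ Z^6, C_1 ≅ Z^12, C_2 ≅ Z^6.

The boundary map ∂_1: C_1 → C_0 sends each edge [p,q] (with p < q) to q − p. For instance
  ∂ce = e − c.
This gives a 6×12 integer matrix of rank 5; reducing to Smith normal form yields diagonal entries (1,1,1,1,1).

∂_2: C_2 → C_1 maps a triangle to the signed sum of its edges. For instance
  ∂ade = de − ae + ad,
  ∂cde = de − ce + cd.
This gives a 12×6 integer matrix of rank 6; reducing to Smith normal form yields diagonal entries (1,1,1,1,1,1).

Computing H_k = (kernel of ∂_k) / (image of ∂_{k+1}):

  H_0: rank C_0 − rank ∂_1 = 6 − 5 = 1, and the invariant factors of ∂_1 are all 1, so H_0 ≅ Z.
  H_1: rank ker ∂_1 − rank ∂_2 = (12 − 5) − 6 = 1, and the invariant factors of ∂_2 are all 1, so H_1 ≅ Z.
  H_2: rank ker ∂_2 − rank ∂_3 = (6 − 6) − 0 = 0, and there is no ∂_3, so H_2 ≅ 0.

(K is a triangulation of the cylinder S^1 x I.)

H_0 ≅ Z,  H_1 ≅ Z,  H_2 = 0.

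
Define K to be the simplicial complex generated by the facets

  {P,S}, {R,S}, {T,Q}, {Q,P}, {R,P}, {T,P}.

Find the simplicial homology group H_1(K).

H_1 ≅ Z^2.

K has 5 vertices, 6 edges.
rank ∂_1 = 4, rank ∂_2 = 0 ⇒ b_1 = 6 − 4 − 0 = 2. So H_1 = Z^2.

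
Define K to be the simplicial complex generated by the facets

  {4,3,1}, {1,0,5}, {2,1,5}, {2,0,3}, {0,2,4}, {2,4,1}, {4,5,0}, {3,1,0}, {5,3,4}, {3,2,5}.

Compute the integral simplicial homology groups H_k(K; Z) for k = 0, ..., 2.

K has 6 vertices, 15 edges, 10 triangles.
rank ∂_0 = 0, rank ∂_1 = 5 ⇒ b_0 = 6 − 0 − 5 = 1; all invariant factors of ∂_1 are 1 so no torsion. So H_0 ≅ Z.
rank ∂_1 = 5, rank ∂_2 = 10 ⇒ b_1 = 15 − 5 − 10 = 0; ∂_2 has invariant factor(s) [2] giving torsion. So H_1 ≅ Z/2.
rank ∂_2 = 10, rank ∂_3 = 0 ⇒ b_2 = 10 − 10 − 0 = 0. So H_2 ≅ 0.

H_0 = Z,  H_1 = Z/2,  H_2 = 0.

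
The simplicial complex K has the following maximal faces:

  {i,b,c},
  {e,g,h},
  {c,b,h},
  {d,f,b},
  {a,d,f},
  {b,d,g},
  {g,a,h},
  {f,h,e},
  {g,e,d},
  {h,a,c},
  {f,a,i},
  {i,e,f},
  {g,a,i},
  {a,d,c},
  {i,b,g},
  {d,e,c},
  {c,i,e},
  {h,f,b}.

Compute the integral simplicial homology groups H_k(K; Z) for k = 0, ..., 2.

Order the vertices as a < b < c < d < e < f < g < h < i. Listing each simplex with vertices in this order, K has dimension 2 with simplices:

  0-simplices (9): a, b, c, d, e, f, g, h, i
  1-simplices (27): ac, ad, af, ag, ah, ai, bc, bd, bf, bg, bh, bi, cd, ce, ch, ci, de, df, dg, ef, eg, eh, ei, fh, fi, gh, gi
  2-simplices (18): acd, ach, adf, afi, agh, agi, bch, bci, bdf, bdg, bfh, bgi, cde, cei, deg, efh, efi, egh

so the chain groups are C_0 ≅ Z^9, C_1 ≅ Z^27, C_2 ≅ Z^18.

∂_1: C_1 → C_0 is given by ∂[p,q] = [q] − [p]. For instance
  ∂bh = h − b.
The 9×27 boundary matrix has rank 8 and Smith normal form diag(1,1,1,1,1,1,1,1).

The boundary map ∂_2: C_2 → C_1 acts by ∂[p,q,r] = [q,r] − [p,r] + [p,q]. For instance
  ∂efi = fi − ei + ef,
  ∂bdf = df − bf + bd.
This gives a 27×18 integer matrix of rank 17; reducing to Smith normal form yields diagonal entries (1,1,1,1,1,1,1,1,1,1,1,1,1,1,1,1,1).

Reading off H_k = ker ∂_k / im ∂_{k+1}:

  H_0: rank C_0 − rank ∂_1 = 9 − 8 = 1, and the invariant factors of ∂_1 are all 1, so H_0 = Z.
  H_1: rank ker ∂_1 − rank ∂_2 = (27 − 8) − 17 = 2, and the invariant factors of ∂_2 are all 1, so H_1 = Z^2.
  H_2: rank ker ∂_2 − rank ∂_3 = (18 − 17) − 0 = 1, and there is no ∂_3, so H_2 = Z.

(K is a triangulation of the torus T^2.)

H_0 = Z,  H_1 = Z^2,  H_2 = Z.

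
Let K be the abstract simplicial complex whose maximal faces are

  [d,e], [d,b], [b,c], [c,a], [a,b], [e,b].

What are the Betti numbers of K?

b_0 = 1, b_1 = 2.

We work with the vertex ordering a < b < c < d < e. The simplices of K, each written with vertices in increasing order, are:

  0-simplices (5): a, b, c, d, e
  1-simplices (6): ab, ac, bc, bd, be, de

Hence C_0 ≅ Z^5, C_1 ≅ Z^6.

Boundary ∂_1: C_1 → C_0 sends each edge [p,q] (with p < q) to q − p. For instance
  ∂bd = d − b.
As a 5×6 matrix over Z this has rank 4, with invariant factors (1,1,1,1).

Reading off H_k = ker ∂_k / im ∂_{k+1}:

  H_0: rank C_0 − rank ∂_1 = 5 − 4 = 1, and the invariant factors of ∂_1 are all 1, so H_0 ≅ Z.
  H_1: rank ker ∂_1 − rank ∂_2 = (6 − 4) − 0 = 2, and there is no ∂_2, so H_1 ≅ Z^2.

As a check, the Euler characteristic is 5 − 6 = -1, which agrees with 1 − 2 = -1.
(K is a triangulation of a wedge of 2 circles.)

Hence the Betti numbers are b_0 = 1, b_1 = 2.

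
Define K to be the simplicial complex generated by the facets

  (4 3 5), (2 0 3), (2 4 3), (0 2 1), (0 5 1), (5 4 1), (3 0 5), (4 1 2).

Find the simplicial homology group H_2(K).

H_2 ≅ Z.

Order the vertices as 0 < 1 < 2 < 3 < 4 < 5. Listing each simplex with vertices in this order, K has dimension 2 with simplices:

  0-simplices (6): [0], [1], [2], [3], [4], [5]
  1-simplices (12): [0,1], [0,2], [0,3], [0,5], [1,2], [1,4], [1,5], [2,3], [2,4], [3,4], [3,5], [4,5]
  2-simplices (8): [0,1,2], [0,1,5], [0,2,3], [0,3,5], [1,2,4], [1,4,5], [2,3,4], [3,4,5]

so the chain groups are C_0 ≅ Z^6, C_1 ≅ Z^12, C_2 ≅ Z^8.

The boundary map ∂_1: C_1 → C_0 is given by ∂[p,q] = [q] − [p]. For instance
  ∂[2,4] = [4] − [2].
The 6×12 boundary matrix has rank 5 and Smith normal form diag(1,1,1,1,1).

Boundary ∂_2: C_2 → C_1 maps a triangle to the signed sum of its edges. For instance
  ∂[2,3,4] = [3,4] − [2,4] + [2,3],
  ∂[1,4,5] = [4,5] − [1,5] + [1,4].
This gives a 12×8 integer matrix of rank 7; reducing to Smith normal form yields diagonal entries (1,1,1,1,1,1,1).

Now H_k = ker ∂_k / im ∂_{k+1}, so:

  H_2: rank ker ∂_2 − rank ∂_3 = (8 − 7) − 0 = 1, and there is no ∂_3, so H_2 ≅ Z.

(K is a triangulation of the 2-sphere S^2.)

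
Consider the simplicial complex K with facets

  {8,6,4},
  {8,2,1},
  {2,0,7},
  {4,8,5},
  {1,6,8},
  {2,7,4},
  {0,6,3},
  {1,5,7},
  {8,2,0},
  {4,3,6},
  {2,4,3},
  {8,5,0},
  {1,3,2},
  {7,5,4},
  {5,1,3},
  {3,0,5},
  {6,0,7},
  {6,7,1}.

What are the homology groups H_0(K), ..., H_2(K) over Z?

Take the total order 0 < 1 < 2 < 3 < 4 < 5 < 6 < 7 < 8 on the vertex set. Then K (dimension 2) consists of the simplices:

  0-simplices (9): [0], [1], [2], [3], [4], [5], [6], [7], [8]
  1-simplices (27): (27 of them)
  2-simplices (18): [0,2,7], [0,2,8], [0,3,5], [0,3,6], [0,5,8], [0,6,7], [1,2,3], [1,2,8], [1,3,5], [1,5,7], [1,6,7], [1,6,8], [2,3,4], [2,4,7], [3,4,6], [4,5,7], [4,5,8], [4,6,8]

Hence C_0 ≅ Z^9, C_1 ≅ Z^27, C_2 ≅ Z^18.

∂_1: C_1 → C_0 sends each edge [p,q] (with p < q) to q − p. For instance
  ∂[4,7] = [7] − [4].
This gives a 9×27 integer matrix of rank 8; reducing to Smith normal form yields diagonal entries (1,1,1,1,1,1,1,1).

Boundary ∂_2: C_2 → C_1 maps a triangle to the signed sum of its edges. For instance
  ∂[4,5,7] = [5,7] − [4,7] + [4,5],
  ∂[1,6,8] = [6,8] − [1,8] + [1,6].
The resulting 27×18 matrix has rank 17, and its Smith normal form has invariant factors (1,1,1,1,1,1,1,1,1,1,1,1,1,1,1,1,1).

Computing H_k = (kernel of ∂_k) / (image of ∂_{k+1}):

  H_0: rank C_0 − rank ∂_1 = 9 − 8 = 1, and the invariant factors of ∂_1 are all 1, so H_0 = Z.
  H_1: rank ker ∂_1 − rank ∂_2 = (27 − 8) − 17 = 2, and the invariant factors of ∂_2 are all 1, so H_1 = Z^2.
  H_2: rank ker ∂_2 − rank ∂_3 = (18 − 17) − 0 = 1, and there is no ∂_3, so H_2 = Z.

As a check, the Euler characteristic is 9 − 27 + 18 = 0, which agrees with 1 − 2 + 1 = 0.
(K is a triangulation of the torus T^2.)

H_0 = Z,  H_1 = Z^2,  H_2 = Z.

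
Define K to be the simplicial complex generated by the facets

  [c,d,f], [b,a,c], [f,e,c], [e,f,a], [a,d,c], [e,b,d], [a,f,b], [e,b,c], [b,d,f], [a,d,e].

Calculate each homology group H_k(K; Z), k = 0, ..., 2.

Fix the vertex order a < b < c < d < e < f and write every simplex with vertices in increasing order. Then dim K = 2 and the simplices of K are:

  0-simplices (6): a, b, c, d, e, f
  1-simplices (15): ab, ac, ad, ae, af, bc, bd, be, bf, cd, ce, cf, de, df, ef
  2-simplices (10): abc, abf, acd, ade, aef, bce, bde, bdf, cdf, cef

giving chain groups C_0 ≅ Z^6, C_1 ≅ Z^15, C_2 ≅ Z^10.

Boundary ∂_1: C_1 → C_0 is given by ∂[p,q] = [q] − [p].
As a 6×15 matrix over Z this has rank 5, with invariant factors (1,1,1,1,1).

Boundary ∂_2: C_2 → C_1 sends each 2-simplex [p,q,r] to [q,r] − [p,r] + [p,q]. For instance
  ∂abf = bf − af + ab,
  ∂bdf = df − bf + bd.
The 15×10 boundary matrix has rank 10 and Smith normal form diag(1,1,1,1,1,1,1,1,1,2).

Now H_k = ker ∂_k / im ∂_{k+1}, so:

  H_0: rank C_0 − rank ∂_1 = 6 − 5 = 1, and the invariant factors of ∂_1 are all 1, so H_0 ≅ Z.
  H_1: rank ker ∂_1 − rank ∂_2 = (15 − 5) − 10 = 0, and ∂_2 has invariant factor 2 > 1, so H_1 ≅ Z/2Z.
  H_2: rank ker ∂_2 − rank ∂_3 = (10 − 10) − 0 = 0, and there is no ∂_3, so H_2 ≅ 0.

H_0 = Z,  H_1 = Z/2Z,  H_2 = 0.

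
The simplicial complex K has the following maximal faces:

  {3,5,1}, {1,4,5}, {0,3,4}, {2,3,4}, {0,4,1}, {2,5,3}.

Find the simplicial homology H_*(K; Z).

We work with the vertex ordering 0 < 1 < 2 < 3 < 4 < 5. The simplices of K, each written with vertices in increasing order, are:

  0-simplices (6): [0], [1], [2], [3], [4], [5]
  1-simplices (12): [0,1], [0,3], [0,4], [1,3], [1,4], [1,5], [2,3], [2,4], [2,5], [3,4], [3,5], [4,5]
  2-simplices (6): [0,1,4], [0,3,4], [1,3,5], [1,4,5], [2,3,4], [2,3,5]

giving chain groups C_0 ≅ Z^6, C_1 ≅ Z^12, C_2 ≅ Z^6.

Boundary ∂_1: C_1 → C_0 maps an edge to its endpoints' difference, ∂[p,q] = q − p.
This gives a 6×12 integer matrix of rank 5; reducing to Smith normal form yields diagonal entries (1,1,1,1,1).

Boundary ∂_2: C_2 → C_1 acts by ∂[p,q,r] = [q,r] − [p,r] + [p,q]. For instance
  ∂[1,3,5] = [3,5] − [1,5] + [1,3],
  ∂[0,1,4] = [1,4] − [0,4] + [0,1].
This gives a 12×6 integer matrix of rank 6; reducing to Smith normal form yields diagonal entries (1,1,1,1,1,1).

Computing H_k = (kernel of ∂_k) / (image of ∂_{k+1}):

  H_0: rank C_0 − rank ∂_1 = 6 − 5 = 1, and the invariant factors of ∂_1 are all 1, so H_0 = Z.
  H_1: rank ker ∂_1 − rank ∂_2 = (12 − 5) − 6 = 1, and the invariant factors of ∂_2 are all 1, so H_1 = Z.
  H_2: rank ker ∂_2 − rank ∂_3 = (6 − 6) − 0 = 0, and there is no ∂_3, so H_2 = 0.

H_0 ≅ Z,  H_1 ≅ Z,  H_2 = 0.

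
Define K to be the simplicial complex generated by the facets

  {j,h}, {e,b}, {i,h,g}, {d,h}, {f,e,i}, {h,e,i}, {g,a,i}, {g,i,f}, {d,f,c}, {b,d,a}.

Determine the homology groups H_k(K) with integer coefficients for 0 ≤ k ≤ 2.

H_0 ≅ Z,  H_1 ≅ Z^3,  H_2 = 0.

Order the vertices as a < b < c < d < e < f < g < h < i < j. Listing each simplex with vertices in this order, K has dimension 2 with simplices:

  0-simplices (10): a, b, c, d, e, f, g, h, i, j
  1-simplices (19): ab, ad, ag, ai, bd, be, cd, cf, df, dh, ef, eh, ei, fg, fi, gh, gi, hi, hj
  2-simplices (7): abd, agi, cdf, efi, ehi, fgi, ghi

giving chain groups C_0 ≅ Z^10, C_1 ≅ Z^19, C_2 ≅ Z^7.

The boundary map ∂_1: C_1 → C_0 is given by ∂[p,q] = [q] − [p]. For instance
  ∂cd = d − c.
The resulting 10×19 matrix has rank 9, and its Smith normal form has invariant factors (1,1,1,1,1,1,1,1,1).

∂_2: C_2 → C_1 sends each 2-simplex [p,q,r] to [q,r] − [p,r] + [p,q]. For instance
  ∂fgi = gi − fi + fg,
  ∂agi = gi − ai + ag.
As a 19×7 matrix over Z this has rank 7, with invariant factors (1,1,1,1,1,1,1).

From H_k ≅ ker(∂_k) / im(∂_{k+1}) we obtain:

  H_0: rank C_0 − rank ∂_1 = 10 − 9 = 1, and the invariant factors of ∂_1 are all 1, so H_0 ≅ Z.
  H_1: rank ker ∂_1 − rank ∂_2 = (19 − 9) − 7 = 3, and the invariant factors of ∂_2 are all 1, so H_1 ≅ Z^3.
  H_2: rank ker ∂_2 − rank ∂_3 = (7 − 7) − 0 = 0, and there is no ∂_3, so H_2 ≅ 0.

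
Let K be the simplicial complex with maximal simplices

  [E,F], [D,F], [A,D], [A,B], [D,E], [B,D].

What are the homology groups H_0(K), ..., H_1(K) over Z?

Take the total order A < B < D < E < F on the vertex set. Then K (dimension 1) consists of the simplices:

  0-simplices (5): A, B, D, E, F
  1-simplices (6): AB, AD, BD, DE, DF, EF

Hence C_0 ≅ Z^5, C_1 ≅ Z^6.

The boundary map ∂_1: C_1 → C_0 maps an edge to its endpoints' difference, ∂[p,q] = q − p.
This gives a 5×6 integer matrix of rank 4; reducing to Smith normal form yields diagonal entries (1,1,1,1).

From H_k ≅ ker(∂_k) / im(∂_{k+1}) we obtain:

  H_0: rank C_0 − rank ∂_1 = 5 − 4 = 1, and the invariant factors of ∂_1 are all 1, so H_0 = Z.
  H_1: rank ker ∂_1 − rank ∂_2 = (6 − 4) − 0 = 2, and there is no ∂_2, so H_1 = Z^2.

H_0 ≅ Z,  H_1 ≅ Z^2.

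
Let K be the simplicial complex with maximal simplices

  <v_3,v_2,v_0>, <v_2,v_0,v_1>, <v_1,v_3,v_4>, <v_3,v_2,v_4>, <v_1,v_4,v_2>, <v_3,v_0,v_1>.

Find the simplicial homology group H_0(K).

We work with the vertex ordering v_0 < v_1 < v_2 < v_3 < v_4. The simplices of K, each written with vertices in increasing order, are:

  0-simplices (5): [v_0], [v_1], [v_2], [v_3], [v_4]
  1-simplices (9): [v_0,v_1], [v_0,v_2], [v_0,v_3], [v_1,v_2], [v_1,v_3], [v_1,v_4], [v_2,v_3], [v_2,v_4], [v_3,v_4]
  2-simplices (6): [v_0,v_1,v_2], [v_0,v_1,v_3], [v_0,v_2,v_3], [v_1,v_2,v_4], [v_1,v_3,v_4], [v_2,v_3,v_4]

giving chain groups C_0 ≅ Z^5, C_1 ≅ Z^9, C_2 ≅ Z^6.

∂_1: C_1 → C_0 is given by ∂[p,q] = [q] − [p]. For instance
  ∂[v_0,v_2] = [v_2] − [v_0].
The resulting 5×9 matrix has rank 4, and its Smith normal form has invariant factors (1,1,1,1).

The boundary map ∂_2: C_2 → C_1 acts by ∂[p,q,r] = [q,r] − [p,r] + [p,q]. For instance
  ∂[v_1,v_2,v_4] = [v_2,v_4] − [v_1,v_4] + [v_1,v_2],
  ∂[v_1,v_3,v_4] = [v_3,v_4] − [v_1,v_4] + [v_1,v_3].
The resulting 9×6 matrix has rank 5, and its Smith normal form has invariant factors (1,1,1,1,1).

Now H_k = ker ∂_k / im ∂_{k+1}, so:

  H_0: rank C_0 − rank ∂_1 = 5 − 4 = 1, and the invariant factors of ∂_1 are all 1, so H_0 ≅ Z.

H_0 ≅ Z.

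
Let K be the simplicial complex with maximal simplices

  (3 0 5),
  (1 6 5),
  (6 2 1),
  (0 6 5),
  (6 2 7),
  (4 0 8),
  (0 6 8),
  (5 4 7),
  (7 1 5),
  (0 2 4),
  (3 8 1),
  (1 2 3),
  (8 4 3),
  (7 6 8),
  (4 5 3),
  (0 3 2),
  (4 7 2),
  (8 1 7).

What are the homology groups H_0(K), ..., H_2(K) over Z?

H_0 ≅ Z,  H_1 ≅ Z ⊕ Z/2Z,  H_2 = 0.

Order the vertices as 0 < 1 < 2 < 3 < 4 < 5 < 6 < 7 < 8. Listing each simplex with vertices in this order, K has dimension 2 with simplices:

  0-simplices (9): [0], [1], [2], [3], [4], [5], [6], [7], [8]
  1-simplices (27): (27 of them)
  2-simplices (18): [0,2,3], [0,2,4], [0,3,5], [0,4,8], [0,5,6], [0,6,8], [1,2,3], [1,2,6], [1,3,8], [1,5,6], [1,5,7], [1,7,8], [2,4,7], [2,6,7], [3,4,5], [3,4,8], [4,5,7], [6,7,8]

Hence C_0 ≅ Z^9, C_1 ≅ Z^27, C_2 ≅ Z^18.

Boundary ∂_1: C_1 → C_0 sends each edge [p,q] (with p < q) to q − p.
This gives a 9×27 integer matrix of rank 8; reducing to Smith normal form yields diagonal entries (1,1,1,1,1,1,1,1).

∂_2: C_2 → C_1 maps a triangle to the signed sum of its edges. For instance
  ∂[0,2,4] = [2,4] − [0,4] + [0,2],
  ∂[0,4,8] = [4,8] − [0,8] + [0,4].
As a 27×18 matrix over Z this has rank 18, with invariant factors (1,1,1,1,1,1,1,1,1,1,1,1,1,1,1,1,1,2).

From H_k ≅ ker(∂_k) / im(∂_{k+1}) we obtain:

  H_0: rank C_0 − rank ∂_1 = 9 − 8 = 1, and the invariant factors of ∂_1 are all 1, so H_0 = Z.
  H_1: rank ker ∂_1 − rank ∂_2 = (27 − 8) − 18 = 1, and ∂_2 has invariant factor 2 > 1, so H_1 = Z ⊕ Z/2Z.
  H_2: rank ker ∂_2 − rank ∂_3 = (18 − 18) − 0 = 0, and there is no ∂_3, so H_2 = 0.

(K is a triangulation of the Klein bottle.)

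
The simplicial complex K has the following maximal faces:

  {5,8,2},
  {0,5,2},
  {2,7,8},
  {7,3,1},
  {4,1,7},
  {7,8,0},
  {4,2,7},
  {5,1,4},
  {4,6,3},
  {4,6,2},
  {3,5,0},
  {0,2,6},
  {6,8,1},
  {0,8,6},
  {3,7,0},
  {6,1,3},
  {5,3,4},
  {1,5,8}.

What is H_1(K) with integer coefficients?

H_1 = Z ⊕ Z/2.

Fix the vertex order 0 < 1 < 2 < 3 < 4 < 5 < 6 < 7 < 8 and write every simplex with vertices in increasing order. Then dim K = 2 and the simplices of K are:

  0-simplices (9): [0], [1], [2], [3], [4], [5], [6], [7], [8]
  1-simplices (27): (27 of them)
  2-simplices (18): [0,2,5], [0,2,6], [0,3,5], [0,3,7], [0,6,8], [0,7,8], [1,3,6], [1,3,7], [1,4,5], [1,4,7], [1,5,8], [1,6,8], [2,4,6], [2,4,7], [2,5,8], [2,7,8], [3,4,5], [3,4,6]

Hence C_0 ≅ Z^9, C_1 ≅ Z^27, C_2 ≅ Z^18.

∂_1: C_1 → C_0 sends each edge [p,q] (with p < q) to q − p. For instance
  ∂[2,4] = [4] − [2].
As a 9×27 matrix over Z this has rank 8, with invariant factors (1,1,1,1,1,1,1,1).

∂_2: C_2 → C_1 sends each 2-simplex [p,q,r] to [q,r] − [p,r] + [p,q]. For instance
  ∂[2,4,7] = [4,7] − [2,7] + [2,4],
  ∂[0,3,5] = [3,5] − [0,5] + [0,3].
The 27×18 boundary matrix has rank 18 and Smith normal form diag(1,1,1,1,1,1,1,1,1,1,1,1,1,1,1,1,1,2).

Computing H_k = (kernel of ∂_k) / (image of ∂_{k+1}):

  H_1: rank ker ∂_1 − rank ∂_2 = (27 − 8) − 18 = 1, and ∂_2 has invariant factor 2 > 1, so H_1 ≅ Z ⊕ Z/2.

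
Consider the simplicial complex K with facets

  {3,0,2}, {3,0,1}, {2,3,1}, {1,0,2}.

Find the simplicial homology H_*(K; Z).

H_0 = Z,  H_1 = 0,  H_2 = Z.

Fix the vertex order 0 < 1 < 2 < 3 and write every simplex with vertices in increasing order. Then dim K = 2 and the simplices of K are:

  0-simplices (4): [0], [1], [2], [3]
  1-simplices (6): [0,1], [0,2], [0,3], [1,2], [1,3], [2,3]
  2-simplices (4): [0,1,2], [0,1,3], [0,2,3], [1,2,3]

so the chain groups are C_0 ≅ Z^4, C_1 ≅ Z^6, C_2 ≅ Z^4.

The boundary map ∂_1: C_1 → C_0 maps an edge to its endpoints' difference, ∂[p,q] = q − p.
The resulting 4×6 matrix has rank 3, and its Smith normal form has invariant factors (1,1,1).

Boundary ∂_2: C_2 → C_1 maps a triangle to the signed sum of its edges. For instance
  ∂[1,2,3] = [2,3] − [1,3] + [1,2],
  ∂[0,2,3] = [2,3] − [0,3] + [0,2].
The 6×4 boundary matrix has rank 3 and Smith normal form diag(1,1,1).

Now H_k = ker ∂_k / im ∂_{k+1}, so:

  H_0: rank C_0 − rank ∂_1 = 4 − 3 = 1, and the invariant factors of ∂_1 are all 1, so H_0 = Z.
  H_1: rank ker ∂_1 − rank ∂_2 = (6 − 3) − 3 = 0, and the invariant factors of ∂_2 are all 1, so H_1 = 0.
  H_2: rank ker ∂_2 − rank ∂_3 = (4 − 3) − 0 = 1, and there is no ∂_3, so H_2 = Z.

(K is a triangulation of the 2-sphere S^2.)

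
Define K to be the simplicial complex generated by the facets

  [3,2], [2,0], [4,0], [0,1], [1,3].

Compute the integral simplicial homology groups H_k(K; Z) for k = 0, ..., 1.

Order the vertices as 0 < 1 < 2 < 3 < 4. Listing each simplex with vertices in this order, K has dimension 1 with simplices:

  0-simplices (5): [0], [1], [2], [3], [4]
  1-simplices (5): [0,1], [0,2], [0,4], [1,3], [2,3]

giving chain groups C_0 ≅ Z^5, C_1 ≅ Z^5.

Boundary ∂_1: C_1 → C_0 maps an edge to its endpoints' difference, ∂[p,q] = q − p. For instance
  ∂[1,3] = [3] − [1].
The 5×5 boundary matrix has rank 4 and Smith normal form diag(1,1,1,1).

Computing H_k = (kernel of ∂_k) / (image of ∂_{k+1}):

  H_0: rank C_0 − rank ∂_1 = 5 − 4 = 1, and the invariant factors of ∂_1 are all 1, so H_0 = Z.
  H_1: rank ker ∂_1 − rank ∂_2 = (5 − 4) − 0 = 1, and there is no ∂_2, so H_1 = Z.

H_0 ≅ Z,  H_1 ≅ Z.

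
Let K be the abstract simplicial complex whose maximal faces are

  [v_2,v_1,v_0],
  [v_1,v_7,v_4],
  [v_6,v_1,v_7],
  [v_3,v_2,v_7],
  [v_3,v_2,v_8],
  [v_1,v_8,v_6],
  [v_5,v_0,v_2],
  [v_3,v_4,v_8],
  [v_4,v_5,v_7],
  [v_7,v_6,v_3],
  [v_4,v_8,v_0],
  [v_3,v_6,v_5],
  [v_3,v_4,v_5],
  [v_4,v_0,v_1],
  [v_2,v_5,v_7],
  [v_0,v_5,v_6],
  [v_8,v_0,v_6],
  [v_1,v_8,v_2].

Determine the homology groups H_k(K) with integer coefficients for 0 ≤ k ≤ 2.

H_0 = Z,  H_1 = Z ⊕ Z/2,  H_2 = 0.

We work with the vertex ordering v_0 < v_1 < v_2 < v_3 < v_4 < v_5 < v_6 < v_7 < v_8. The simplices of K, each written with vertices in increasing order, are:

  0-simplices (9): [v_0], [v_1], [v_2], [v_3], [v_4], [v_5], [v_6], [v_7], [v_8]
  1-simplices (27): (27 of them)
  2-simplices (18): (18 of them)

giving chain groups C_0 ≅ Z^9, C_1 ≅ Z^27, C_2 ≅ Z^18.

Boundary ∂_1: C_1 → C_0 sends each edge [p,q] (with p < q) to q − p. For instance
  ∂[v_6,v_8] = [v_8] − [v_6].
The resulting 9×27 matrix has rank 8, and its Smith normal form has invariant factors (1,1,1,1,1,1,1,1).

∂_2: C_2 → C_1 maps a triangle to the signed sum of its edges. For instance
  ∂[v_2,v_3,v_7] = [v_3,v_7] − [v_2,v_7] + [v_2,v_3],
  ∂[v_2,v_3,v_8] = [v_3,v_8] − [v_2,v_8] + [v_2,v_3].
This gives a 27×18 integer matrix of rank 18; reducing to Smith normal form yields diagonal entries (1,1,1,1,1,1,1,1,1,1,1,1,1,1,1,1,1,2).

From H_k ≅ ker(∂_k) / im(∂_{k+1}) we obtain:

  H_0: rank C_0 − rank ∂_1 = 9 − 8 = 1, and the invariant factors of ∂_1 are all 1, so H_0 ≅ Z.
  H_1: rank ker ∂_1 − rank ∂_2 = (27 − 8) − 18 = 1, and ∂_2 has invariant factor 2 > 1, so H_1 ≅ Z ⊕ Z/2.
  H_2: rank ker ∂_2 − rank ∂_3 = (18 − 18) − 0 = 0, and there is no ∂_3, so H_2 ≅ 0.

(K is a triangulation of the Klein bottle.)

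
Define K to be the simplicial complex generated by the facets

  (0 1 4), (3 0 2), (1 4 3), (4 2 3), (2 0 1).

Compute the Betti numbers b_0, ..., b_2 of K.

Fix the vertex order 0 < 1 < 2 < 3 < 4 and write every simplex with vertices in increasing order. Then dim K = 2 and the simplices of K are:

  0-simplices (5): [0], [1], [2], [3], [4]
  1-simplices (10): [0,1], [0,2], [0,3], [0,4], [1,2], [1,3], [1,4], [2,3], [2,4], [3,4]
  2-simplices (5): [0,1,2], [0,1,4], [0,2,3], [1,3,4], [2,3,4]

Hence C_0 ≅ Z^5, C_1 ≅ Z^10, C_2 ≅ Z^5.

Boundary ∂_1: C_1 → C_0 is given by ∂[p,q] = [q] − [p]. For instance
  ∂[0,1] = [1] − [0].
As a 5×10 matrix over Z this has rank 4, with invariant factors (1,1,1,1).

Boundary ∂_2: C_2 → C_1 maps a triangle to the signed sum of its edges. For instance
  ∂[1,3,4] = [3,4] − [1,4] + [1,3],
  ∂[0,1,2] = [1,2] − [0,2] + [0,1].
The resulting 10×5 matrix has rank 5, and its Smith normal form has invariant factors (1,1,1,1,1).

Computing H_k = (kernel of ∂_k) / (image of ∂_{k+1}):

  H_0: rank C_0 − rank ∂_1 = 5 − 4 = 1, and the invariant factors of ∂_1 are all 1, so H_0 = Z.
  H_1: rank ker ∂_1 − rank ∂_2 = (10 − 4) − 5 = 1, and the invariant factors of ∂_2 are all 1, so H_1 = Z.
  H_2: rank ker ∂_2 − rank ∂_3 = (5 − 5) − 0 = 0, and there is no ∂_3, so H_2 = 0.

Hence the Betti numbers are b_0 = 1, b_1 = 1, b_2 = 0.

b_0 = 1, b_1 = 1, b_2 = 0.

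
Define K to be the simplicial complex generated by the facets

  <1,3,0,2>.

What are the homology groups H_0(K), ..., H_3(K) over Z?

Order the vertices as 0 < 1 < 2 < 3. Listing each simplex with vertices in this order, K has dimension 3 with simplices:

  0-simplices (4): [0], [1], [2], [3]
  1-simplices (6): [0,1], [0,2], [0,3], [1,2], [1,3], [2,3]
  2-simplices (4): [0,1,2], [0,1,3], [0,2,3], [1,2,3]
  3-simplices (1): [0,1,2,3]

giving chain groups C_0 ≅ Z^4, C_1 ≅ Z^6, C_2 ≅ Z^4, C_3 ≅ Z^1.

Boundary ∂_1: C_1 → C_0 is given by ∂[p,q] = [q] − [p]. For instance
  ∂[0,2] = [2] − [0].
As a 4×6 matrix over Z this has rank 3, with invariant factors (1,1,1).

∂_2: C_2 → C_1 sends each 2-simplex [p,q,r] to [q,r] − [p,r] + [p,q]. For instance
  ∂[1,2,3] = [2,3] − [1,3] + [1,2],
  ∂[0,1,2] = [1,2] − [0,2] + [0,1].
The 6×4 boundary matrix has rank 3 and Smith normal form diag(1,1,1).

∂_3: C_3 → C_2 sends each 3-simplex σ to the alternating sum Σ_i (−1)^i (σ with its i-th vertex removed). For instance
  ∂[0,1,2,3] = [1,2,3] − [0,2,3] + [0,1,3] − [0,1,2].
The resulting 4×1 matrix has rank 1, and its Smith normal form has invariant factors (1).

Reading off H_k = ker ∂_k / im ∂_{k+1}:

  H_0: rank C_0 − rank ∂_1 = 4 − 3 = 1, and the invariant factors of ∂_1 are all 1, so H_0 = Z.
  H_1: rank ker ∂_1 − rank ∂_2 = (6 − 3) − 3 = 0, and the invariant factors of ∂_2 are all 1, so H_1 = 0.
  H_2: rank ker ∂_2 − rank ∂_3 = (4 − 3) − 1 = 0, and the invariant factors of ∂_3 are all 1, so H_2 = 0.
  H_3: rank ker ∂_3 − rank ∂_4 = (1 − 1) − 0 = 0, and there is no ∂_4, so H_3 = 0.

H_0 = Z,  H_1 = 0,  H_2 = 0,  H_3 = 0.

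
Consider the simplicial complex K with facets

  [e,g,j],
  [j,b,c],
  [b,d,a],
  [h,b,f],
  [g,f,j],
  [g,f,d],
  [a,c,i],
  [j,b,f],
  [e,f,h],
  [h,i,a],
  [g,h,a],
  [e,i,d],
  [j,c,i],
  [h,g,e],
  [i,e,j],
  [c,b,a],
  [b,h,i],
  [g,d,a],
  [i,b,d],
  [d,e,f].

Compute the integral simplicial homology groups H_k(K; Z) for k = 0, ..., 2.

H_0 = Z,  H_1 = Z ⊕ Z/2,  H_2 = 0.

Fix the vertex order a < b < c < d < e < f < g < h < i < j and write every simplex with vertices in increasing order. Then dim K = 2 and the simplices of K are:

  0-simplices (10): a, b, c, d, e, f, g, h, i, j
  1-simplices (30): ab, ac, ad, ag, ah, ai, bc, bd, bf, bh, bi, bj, ci, cj, de, df, dg, di, ef, eg, eh, ei, ej, fg, fh, fj, gh, gj, hi, ij
  2-simplices (20): abc, abd, aci, adg, agh, ahi, bcj, bdi, bfh, bfj, bhi, cij, def, dei, dfg, efh, egh, egj, eij, fgj

so the chain groups are C_0 ≅ Z^10, C_1 ≅ Z^30, C_2 ≅ Z^20.

∂_1: C_1 → C_0 sends each edge [p,q] (with p < q) to q − p. For instance
  ∂gj = j − g.
This gives a 10×30 integer matrix of rank 9; reducing to Smith normal form yields diagonal entries (1,1,1,1,1,1,1,1,1).

∂_2: C_2 → C_1 sends each 2-simplex [p,q,r] to [q,r] − [p,r] + [p,q]. For instance
  ∂efh = fh − eh + ef,
  ∂def = ef − df + de.
As a 30×20 matrix over Z this has rank 20, with invariant factors (1,1,1,1,1,1,1,1,1,1,1,1,1,1,1,1,1,1,1,2).

Reading off H_k = ker ∂_k / im ∂_{k+1}:

  H_0: rank C_0 − rank ∂_1 = 10 − 9 = 1, and the invariant factors of ∂_1 are all 1, so H_0 ≅ Z.
  H_1: rank ker ∂_1 − rank ∂_2 = (30 − 9) − 20 = 1, and ∂_2 has invariant factor 2 > 1, so H_1 ≅ Z ⊕ Z/2.
  H_2: rank ker ∂_2 − rank ∂_3 = (20 − 20) − 0 = 0, and there is no ∂_3, so H_2 ≅ 0.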